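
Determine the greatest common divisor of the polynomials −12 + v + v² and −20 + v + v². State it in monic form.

Repeated division with remainder:
  v² + v − 12 = (v² + v − 20) + (8)
  v² + v − 20 = ((1/8)v² + (1/8)v − 5/2)(8) + (0)
The last nonzero remainder is the constant 8, so the polynomials are coprime and gcd = 1.

1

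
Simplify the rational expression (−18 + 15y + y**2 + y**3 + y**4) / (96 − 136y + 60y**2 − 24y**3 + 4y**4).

Apply the Euclidean algorithm:
  y**4 + y**3 + y**2 + 15y − 18 = (1/4)(4y**4 − 24y**3 + 60y**2 − 136y + 96) + (7y**3 − 14y**2 + 49y − 42)
  4y**4 − 24y**3 + 60y**2 − 136y + 96 = ((4/7)y − 16/7)(7y**3 − 14y**2 + 49y − 42) + (0)
Last nonzero remainder: 7y**3 − 14y**2 + 49y − 42. Dividing through by 7 gives the monic gcd y**3 − 2y**2 + 7y − 6.
Cancel y**3 − 2y**2 + 7y − 6 from numerator and denominator to get the reduced form.

(3 + y)/(−16 + 4y)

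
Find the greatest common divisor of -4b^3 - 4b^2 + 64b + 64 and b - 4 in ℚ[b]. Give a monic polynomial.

b - 4

Apply the Euclidean algorithm:
  -4b^3 - 4b^2 + 64b + 64 = (-4b^2 - 20b - 16)(b - 4) + (0)
The last nonzero remainder b - 4 is already monic.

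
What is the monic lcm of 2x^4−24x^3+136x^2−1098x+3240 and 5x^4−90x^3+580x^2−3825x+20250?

x^5−22x^4+188x^3−1229x^2+7110x−16200

By polynomial division,
  2x^4−24x^3+136x^2−1098x+3240 = (2/5)(5x^4−90x^3+580x^2−3825x+20250) + (12x^3−96x^2+432x−4860)
  5x^4−90x^3+580x^2−3825x+20250 = ((5/12)x−25/6)(12x^3−96x^2+432x−4860) + (0)
Last nonzero remainder: 12x^3−96x^2+432x−4860. Dividing through by 12 gives the monic gcd x^3−8x^2+36x−405.
Then lcm(f, g) = f·g / gcd(f, g); expanding and making the result monic gives the answer.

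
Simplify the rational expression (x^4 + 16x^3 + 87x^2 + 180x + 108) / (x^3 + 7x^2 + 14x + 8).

(x^3 + 15x^2 + 72x + 108)/(x^2 + 6x + 8)

By polynomial division,
  x^4 + 16x^3 + 87x^2 + 180x + 108 = (x + 9)(x^3 + 7x^2 + 14x + 8) + (10x^2 + 46x + 36)
  x^3 + 7x^2 + 14x + 8 = ((1/10)x + 6/25)(10x^2 + 46x + 36) + (-(16/25)x - 16/25)
  10x^2 + 46x + 36 = (-(125/8)x - 225/4)(-(16/25)x - 16/25) + (0)
Last nonzero remainder: -(16/25)x - 16/25. Dividing through by -16/25 gives the monic gcd x + 1.
Cancel x + 1 from numerator and denominator to get the reduced form.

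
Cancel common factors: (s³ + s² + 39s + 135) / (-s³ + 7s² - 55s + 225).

Euclidean algorithm in ℚ[s]:
  s³ + s² + 39s + 135 = (-1)(-s³ + 7s² - 55s + 225) + (8s² - 16s + 360)
  -s³ + 7s² - 55s + 225 = (-(1/8)s + 5/8)(8s² - 16s + 360) + (0)
Last nonzero remainder: 8s² - 16s + 360. Dividing through by 8 gives the monic gcd s² - 2s + 45.
Cancel s² - 2s + 45 from numerator and denominator to get the reduced form.

(-s - 3)/(s - 5)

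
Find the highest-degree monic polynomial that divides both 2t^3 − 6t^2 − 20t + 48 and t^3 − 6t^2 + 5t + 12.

By polynomial division,
  2t^3 − 6t^2 − 20t + 48 = (2)(t^3 − 6t^2 + 5t + 12) + (6t^2 − 30t + 24)
  t^3 − 6t^2 + 5t + 12 = ((1/6)t − 1/6)(6t^2 − 30t + 24) + (−4t + 16)
  6t^2 − 30t + 24 = (−(3/2)t + 3/2)(−4t + 16) + (0)
Last nonzero remainder: −4t + 16. Dividing through by −4 gives the monic gcd t − 4.

t − 4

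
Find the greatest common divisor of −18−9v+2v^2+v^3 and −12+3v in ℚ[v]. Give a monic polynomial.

Euclidean algorithm in ℚ[v]:
  v^3+2v^2−9v−18 = ((1/3)v^2+2v+5)(3v−12) + (42)
  3v−12 = ((1/14)v−2/7)(42) + (0)
The last nonzero remainder is the constant 42, so the polynomials are coprime and gcd = 1.

1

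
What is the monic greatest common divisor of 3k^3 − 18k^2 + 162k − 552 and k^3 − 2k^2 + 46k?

k^2 − 2k + 46

By polynomial division,
  3k^3 − 18k^2 + 162k − 552 = (3)(k^3 − 2k^2 + 46k) + (−12k^2 + 24k − 552)
  k^3 − 2k^2 + 46k = (−(1/12)k)(−12k^2 + 24k − 552) + (0)
Last nonzero remainder: −12k^2 + 24k − 552. Dividing through by −12 gives the monic gcd k^2 − 2k + 46.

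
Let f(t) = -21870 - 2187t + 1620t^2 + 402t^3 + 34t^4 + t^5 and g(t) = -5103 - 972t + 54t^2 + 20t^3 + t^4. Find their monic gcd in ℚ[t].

By polynomial division,
  t^5 + 34t^4 + 402t^3 + 1620t^2 - 2187t - 21870 = (t + 14)(t^4 + 20t^3 + 54t^2 - 972t - 5103) + (68t^3 + 1836t^2 + 16524t + 49572)
  t^4 + 20t^3 + 54t^2 - 972t - 5103 = ((1/68)t - 7/68)(68t^3 + 1836t^2 + 16524t + 49572) + (0)
Last nonzero remainder: 68t^3 + 1836t^2 + 16524t + 49572. Dividing through by 68 gives the monic gcd t^3 + 27t^2 + 243t + 729.

729 + 243t + 27t^2 + t^3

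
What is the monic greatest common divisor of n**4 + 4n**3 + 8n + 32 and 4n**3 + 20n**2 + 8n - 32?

n**2 + 6n + 8

By polynomial division,
  n**4 + 4n**3 + 8n + 32 = ((1/4)n - 1/4)(4n**3 + 20n**2 + 8n - 32) + (3n**2 + 18n + 24)
  4n**3 + 20n**2 + 8n - 32 = ((4/3)n - 4/3)(3n**2 + 18n + 24) + (0)
Last nonzero remainder: 3n**2 + 18n + 24. Dividing through by 3 gives the monic gcd n**2 + 6n + 8.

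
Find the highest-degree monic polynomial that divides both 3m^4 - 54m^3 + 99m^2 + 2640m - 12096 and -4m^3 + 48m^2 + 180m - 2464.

m^2 - m - 56

Apply the Euclidean algorithm:
  3m^4 - 54m^3 + 99m^2 + 2640m - 12096 = (-(3/4)m + 9/2)(-4m^3 + 48m^2 + 180m - 2464) + (18m^2 - 18m - 1008)
  -4m^3 + 48m^2 + 180m - 2464 = (-(2/9)m + 22/9)(18m^2 - 18m - 1008) + (0)
Last nonzero remainder: 18m^2 - 18m - 1008. Dividing through by 18 gives the monic gcd m^2 - m - 56.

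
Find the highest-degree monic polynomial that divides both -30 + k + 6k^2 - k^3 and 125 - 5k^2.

Apply the Euclidean algorithm:
  -k^3 + 6k^2 + k - 30 = ((1/5)k - 6/5)(-5k^2 + 125) + (-24k + 120)
  -5k^2 + 125 = ((5/24)k + 25/24)(-24k + 120) + (0)
Last nonzero remainder: -24k + 120. Dividing through by -24 gives the monic gcd k - 5.

-5 + k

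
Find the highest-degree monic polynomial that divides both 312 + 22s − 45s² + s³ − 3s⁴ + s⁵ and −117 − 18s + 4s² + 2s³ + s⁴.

By polynomial division,
  s⁵ − 3s⁴ + s³ − 45s² + 22s + 312 = (s − 5)(s⁴ + 2s³ + 4s² − 18s − 117) + (7s³ − 7s² + 49s − 273)
  s⁴ + 2s³ + 4s² − 18s − 117 = ((1/7)s + 3/7)(7s³ − 7s² + 49s − 273) + (0)
Last nonzero remainder: 7s³ − 7s² + 49s − 273. Dividing through by 7 gives the monic gcd s³ − s² + 7s − 39.

−39 + 7s − s² + s³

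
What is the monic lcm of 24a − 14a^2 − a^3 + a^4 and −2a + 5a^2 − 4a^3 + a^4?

24a − 62a^2 + 51a^3 − 11a^4 − 3a^5 + a^6

Euclidean algorithm in ℚ[a]:
  a^4 − a^3 − 14a^2 + 24a = (a^4 − 4a^3 + 5a^2 − 2a) + (3a^3 − 19a^2 + 26a)
  a^4 − 4a^3 + 5a^2 − 2a = ((1/3)a + 7/9)(3a^3 − 19a^2 + 26a) + ((100/9)a^2 − (200/9)a)
  3a^3 − 19a^2 + 26a = ((27/100)a − 117/100)((100/9)a^2 − (200/9)a) + (0)
Last nonzero remainder: (100/9)a^2 − (200/9)a. Dividing through by 100/9 gives the monic gcd a^2 − 2a.
Then lcm(f, g) = f·g / gcd(f, g); expanding and making the result monic gives the answer.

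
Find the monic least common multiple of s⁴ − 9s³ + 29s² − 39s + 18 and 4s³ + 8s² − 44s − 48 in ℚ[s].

s⁶ − 4s⁵ − 12s⁴ + 70s³ − 61s² − 66s + 72

Apply the Euclidean algorithm:
  s⁴ − 9s³ + 29s² − 39s + 18 = ((1/4)s − 11/4)(4s³ + 8s² − 44s − 48) + (62s² − 148s − 114)
  4s³ + 8s² − 44s − 48 = ((2/31)s + 272/961)(62s² − 148s − 114) + ((5040/961)s − 15120/961)
  62s² − 148s − 114 = ((29791/2520)s + 18259/2520)((5040/961)s − 15120/961) + (0)
Last nonzero remainder: (5040/961)s − 15120/961. Dividing through by 5040/961 gives the monic gcd s − 3.
Then lcm(f, g) = f·g / gcd(f, g); expanding and making the result monic gives the answer.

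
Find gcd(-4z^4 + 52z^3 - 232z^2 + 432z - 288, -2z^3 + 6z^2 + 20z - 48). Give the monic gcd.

z - 2

Euclidean algorithm in ℚ[z]:
  -4z^4 + 52z^3 - 232z^2 + 432z - 288 = (2z - 20)(-2z^3 + 6z^2 + 20z - 48) + (-152z^2 + 928z - 1248)
  -2z^3 + 6z^2 + 20z - 48 = ((1/76)z + 59/1444)(-152z^2 + 928z - 1248) + (-(540/361)z + 1080/361)
  -152z^2 + 928z - 1248 = ((13718/135)z - 18772/45)(-(540/361)z + 1080/361) + (0)
Last nonzero remainder: -(540/361)z + 1080/361. Dividing through by -540/361 gives the monic gcd z - 2.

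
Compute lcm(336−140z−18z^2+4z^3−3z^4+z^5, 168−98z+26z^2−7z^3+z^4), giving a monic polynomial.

−1008+756z−86z^2−30z^3+13z^4−6z^5+z^6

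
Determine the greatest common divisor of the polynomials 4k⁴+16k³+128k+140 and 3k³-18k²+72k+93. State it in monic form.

k+1

Repeated division with remainder:
  4k⁴+16k³+128k+140 = ((4/3)k+40/3)(3k³-18k²+72k+93) + (144k²-956k-1100)
  3k³-18k²+72k+93 = ((1/48)k+23/1728)(144k²-956k-1100) + ((46501/432)k+46501/432)
  144k²-956k-1100 = ((62208/46501)k-475200/46501)((46501/432)k+46501/432) + (0)
Last nonzero remainder: (46501/432)k+46501/432. Dividing through by 46501/432 gives the monic gcd k+1.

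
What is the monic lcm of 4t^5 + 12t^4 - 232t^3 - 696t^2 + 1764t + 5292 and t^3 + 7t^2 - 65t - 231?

Apply the Euclidean algorithm:
  4t^5 + 12t^4 - 232t^3 - 696t^2 + 1764t + 5292 = (4t^2 - 16t + 140)(t^3 + 7t^2 - 65t - 231) + (-1792t^2 + 7168t + 37632)
  t^3 + 7t^2 - 65t - 231 = (-(1/1792)t - 11/1792)(-1792t^2 + 7168t + 37632) + (0)
Last nonzero remainder: -1792t^2 + 7168t + 37632. Dividing through by -1792 gives the monic gcd t^2 - 4t - 21.
Then lcm(f, g) = f·g / gcd(f, g); expanding and making the result monic gives the answer.

t^6 + 14t^5 - 25t^4 - 812t^3 - 1473t^2 + 6174t + 14553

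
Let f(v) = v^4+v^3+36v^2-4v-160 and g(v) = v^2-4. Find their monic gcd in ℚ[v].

Repeated division with remainder:
  v^4+v^3+36v^2-4v-160 = (v^2+v+40)(v^2-4) + (0)
The last nonzero remainder v^2-4 is already monic.

v^2-4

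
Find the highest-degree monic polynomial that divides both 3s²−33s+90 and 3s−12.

1

By polynomial division,
  3s²−33s+90 = (s−7)(3s−12) + (6)
  3s−12 = ((1/2)s−2)(6) + (0)
The last nonzero remainder is the constant 6, so the polynomials are coprime and gcd = 1.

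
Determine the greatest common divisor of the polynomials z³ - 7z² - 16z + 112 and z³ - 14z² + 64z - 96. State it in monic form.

z - 4

Repeated division with remainder:
  z³ - 7z² - 16z + 112 = (z³ - 14z² + 64z - 96) + (7z² - 80z + 208)
  z³ - 14z² + 64z - 96 = ((1/7)z - 18/49)(7z² - 80z + 208) + ((240/49)z - 960/49)
  7z² - 80z + 208 = ((343/240)z - 637/60)((240/49)z - 960/49) + (0)
Last nonzero remainder: (240/49)z - 960/49. Dividing through by 240/49 gives the monic gcd z - 4.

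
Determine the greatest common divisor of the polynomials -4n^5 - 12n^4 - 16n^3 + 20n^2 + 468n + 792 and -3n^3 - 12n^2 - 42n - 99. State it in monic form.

n^3 + 4n^2 + 14n + 33

Apply the Euclidean algorithm:
  -4n^5 - 12n^4 - 16n^3 + 20n^2 + 468n + 792 = ((4/3)n^2 - (4/3)n - 8)(-3n^3 - 12n^2 - 42n - 99) + (0)
Last nonzero remainder: -3n^3 - 12n^2 - 42n - 99. Dividing through by -3 gives the monic gcd n^3 + 4n^2 + 14n + 33.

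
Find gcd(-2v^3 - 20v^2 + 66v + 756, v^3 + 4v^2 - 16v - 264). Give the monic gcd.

v - 6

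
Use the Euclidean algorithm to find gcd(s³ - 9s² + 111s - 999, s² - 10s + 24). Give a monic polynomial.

1

Repeated division with remainder:
  s³ - 9s² + 111s - 999 = (s + 1)(s² - 10s + 24) + (97s - 1023)
  s² - 10s + 24 = ((1/97)s + 53/9409)(97s - 1023) + (280035/9409)
  97s - 1023 = ((912673/280035)s - 3208469/93345)(280035/9409) + (0)
The last nonzero remainder is the constant 280035/9409, so the polynomials are coprime and gcd = 1.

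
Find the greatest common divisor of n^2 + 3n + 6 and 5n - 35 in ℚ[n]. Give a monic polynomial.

Euclidean algorithm in ℚ[n]:
  n^2 + 3n + 6 = ((1/5)n + 2)(5n - 35) + (76)
  5n - 35 = ((5/76)n - 35/76)(76) + (0)
The last nonzero remainder is the constant 76, so the polynomials are coprime and gcd = 1.

1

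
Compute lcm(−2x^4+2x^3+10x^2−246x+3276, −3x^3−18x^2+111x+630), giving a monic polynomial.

x^5+4x^4−10x^3+98x^2−1023x−8190

By polynomial division,
  −2x^4+2x^3+10x^2−246x+3276 = ((2/3)x−14/3)(−3x^3−18x^2+111x+630) + (−148x^2−148x+6216)
  −3x^3−18x^2+111x+630 = ((3/148)x+15/148)(−148x^2−148x+6216) + (0)
Last nonzero remainder: −148x^2−148x+6216. Dividing through by −148 gives the monic gcd x^2+x−42.
Then lcm(f, g) = f·g / gcd(f, g); expanding and making the result monic gives the answer.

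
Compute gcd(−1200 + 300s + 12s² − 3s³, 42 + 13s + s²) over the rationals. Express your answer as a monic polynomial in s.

Repeated division with remainder:
  −3s³ + 12s² + 300s − 1200 = (−3s + 51)(s² + 13s + 42) + (−237s − 3342)
  s² + 13s + 42 = (−(1/237)s + 29/6241)(−237s − 3342) + (359040/6241)
  −237s − 3342 = (−(493039/119680)s − 3476237/59840)(359040/6241) + (0)
The last nonzero remainder is the constant 359040/6241, so the polynomials are coprime and gcd = 1.

1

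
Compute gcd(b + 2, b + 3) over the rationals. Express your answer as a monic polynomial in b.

Apply the Euclidean algorithm:
  b + 2 = (b + 3) + (-1)
  b + 3 = (-b - 3)(-1) + (0)
The last nonzero remainder is the constant -1, so the polynomials are coprime and gcd = 1.

1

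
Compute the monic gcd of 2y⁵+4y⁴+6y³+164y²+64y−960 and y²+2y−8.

y²+2y−8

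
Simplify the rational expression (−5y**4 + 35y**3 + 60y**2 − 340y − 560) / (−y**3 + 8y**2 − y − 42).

(5y**2 − 10y − 40)/(y − 3)

By polynomial division,
  −5y**4 + 35y**3 + 60y**2 − 340y − 560 = (5y + 5)(−y**3 + 8y**2 − y − 42) + (25y**2 − 125y − 350)
  −y**3 + 8y**2 − y − 42 = (−(1/25)y + 3/25)(25y**2 − 125y − 350) + (0)
Last nonzero remainder: 25y**2 − 125y − 350. Dividing through by 25 gives the monic gcd y**2 − 5y − 14.
Cancel y**2 − 5y − 14 from numerator and denominator to get the reduced form.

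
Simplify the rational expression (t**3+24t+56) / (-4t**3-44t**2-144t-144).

(-t**2+2t-28)/(4t**2+36t+72)

Apply the Euclidean algorithm:
  t**3+24t+56 = (-1/4)(-4t**3-44t**2-144t-144) + (-11t**2-12t+20)
  -4t**3-44t**2-144t-144 = ((4/11)t+436/121)(-11t**2-12t+20) + (-(13072/121)t-26144/121)
  -11t**2-12t+20 = ((1331/13072)t-605/6536)(-(13072/121)t-26144/121) + (0)
Last nonzero remainder: -(13072/121)t-26144/121. Dividing through by -13072/121 gives the monic gcd t+2.
Cancel t+2 from numerator and denominator to get the reduced form.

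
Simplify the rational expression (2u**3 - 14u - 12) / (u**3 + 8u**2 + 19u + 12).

Apply the Euclidean algorithm:
  2u**3 - 14u - 12 = (2)(u**3 + 8u**2 + 19u + 12) + (-16u**2 - 52u - 36)
  u**3 + 8u**2 + 19u + 12 = (-(1/16)u - 19/64)(-16u**2 - 52u - 36) + ((21/16)u + 21/16)
  -16u**2 - 52u - 36 = (-(256/21)u - 192/7)((21/16)u + 21/16) + (0)
Last nonzero remainder: (21/16)u + 21/16. Dividing through by 21/16 gives the monic gcd u + 1.
Cancel u + 1 from numerator and denominator to get the reduced form.

(2u**2 - 2u - 12)/(u**2 + 7u + 12)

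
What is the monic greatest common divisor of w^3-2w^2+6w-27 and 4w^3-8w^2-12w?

w-3

Apply the Euclidean algorithm:
  w^3-2w^2+6w-27 = (1/4)(4w^3-8w^2-12w) + (9w-27)
  4w^3-8w^2-12w = ((4/9)w^2+(4/9)w)(9w-27) + (0)
Last nonzero remainder: 9w-27. Dividing through by 9 gives the monic gcd w-3.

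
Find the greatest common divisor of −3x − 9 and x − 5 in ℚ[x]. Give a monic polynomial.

Apply the Euclidean algorithm:
  −3x − 9 = (−3)(x − 5) + (−24)
  x − 5 = (−(1/24)x + 5/24)(−24) + (0)
The last nonzero remainder is the constant −24, so the polynomials are coprime and gcd = 1.

1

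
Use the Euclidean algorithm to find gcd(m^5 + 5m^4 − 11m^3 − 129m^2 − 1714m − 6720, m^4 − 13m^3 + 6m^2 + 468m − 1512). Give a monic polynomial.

m^2 − m − 42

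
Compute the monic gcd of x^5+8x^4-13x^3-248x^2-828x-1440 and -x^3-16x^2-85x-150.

x^2+11x+30

Apply the Euclidean algorithm:
  x^5+8x^4-13x^3-248x^2-828x-1440 = (-x^2+8x-30)(-x^3-16x^2-85x-150) + (-198x^2-2178x-5940)
  -x^3-16x^2-85x-150 = ((1/198)x+5/198)(-198x^2-2178x-5940) + (0)
Last nonzero remainder: -198x^2-2178x-5940. Dividing through by -198 gives the monic gcd x^2+11x+30.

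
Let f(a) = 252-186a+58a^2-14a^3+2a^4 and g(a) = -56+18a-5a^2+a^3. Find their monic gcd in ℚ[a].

14-a+a^2

By polynomial division,
  2a^4-14a^3+58a^2-186a+252 = (2a-4)(a^3-5a^2+18a-56) + (2a^2-2a+28)
  a^3-5a^2+18a-56 = ((1/2)a-2)(2a^2-2a+28) + (0)
Last nonzero remainder: 2a^2-2a+28. Dividing through by 2 gives the monic gcd a^2-a+14.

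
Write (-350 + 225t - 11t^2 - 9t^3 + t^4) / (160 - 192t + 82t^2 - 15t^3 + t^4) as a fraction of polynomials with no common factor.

(-35 - 2t + t^2)/(16 - 8t + t^2)

Apply the Euclidean algorithm:
  t^4 - 9t^3 - 11t^2 + 225t - 350 = (t^4 - 15t^3 + 82t^2 - 192t + 160) + (6t^3 - 93t^2 + 417t - 510)
  t^4 - 15t^3 + 82t^2 - 192t + 160 = ((1/6)t + 1/12)(6t^3 - 93t^2 + 417t - 510) + ((81/4)t^2 - (567/4)t + 405/2)
  6t^3 - 93t^2 + 417t - 510 = ((8/27)t - 68/27)((81/4)t^2 - (567/4)t + 405/2) + (0)
Last nonzero remainder: (81/4)t^2 - (567/4)t + 405/2. Dividing through by 81/4 gives the monic gcd t^2 - 7t + 10.
Cancel t^2 - 7t + 10 from numerator and denominator to get the reduced form.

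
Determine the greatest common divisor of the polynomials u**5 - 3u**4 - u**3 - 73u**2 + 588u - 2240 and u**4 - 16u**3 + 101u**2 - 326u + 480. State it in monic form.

u**3 - 10u**2 + 41u - 80

Repeated division with remainder:
  u**5 - 3u**4 - u**3 - 73u**2 + 588u - 2240 = (u + 13)(u**4 - 16u**3 + 101u**2 - 326u + 480) + (106u**3 - 1060u**2 + 4346u - 8480)
  u**4 - 16u**3 + 101u**2 - 326u + 480 = ((1/106)u - 3/53)(106u**3 - 1060u**2 + 4346u - 8480) + (0)
Last nonzero remainder: 106u**3 - 1060u**2 + 4346u - 8480. Dividing through by 106 gives the monic gcd u**3 - 10u**2 + 41u - 80.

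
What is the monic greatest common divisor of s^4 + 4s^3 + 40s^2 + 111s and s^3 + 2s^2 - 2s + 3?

Repeated division with remainder:
  s^4 + 4s^3 + 40s^2 + 111s = (s + 2)(s^3 + 2s^2 - 2s + 3) + (38s^2 + 112s - 6)
  s^3 + 2s^2 - 2s + 3 = ((1/38)s - 9/361)(38s^2 + 112s - 6) + ((343/361)s + 1029/361)
  38s^2 + 112s - 6 = ((13718/343)s - 722/343)((343/361)s + 1029/361) + (0)
Last nonzero remainder: (343/361)s + 1029/361. Dividing through by 343/361 gives the monic gcd s + 3.

s + 3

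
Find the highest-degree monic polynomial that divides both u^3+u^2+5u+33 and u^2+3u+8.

1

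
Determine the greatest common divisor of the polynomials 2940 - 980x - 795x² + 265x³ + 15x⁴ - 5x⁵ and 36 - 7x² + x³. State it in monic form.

Euclidean algorithm in ℚ[x]:
  -5x⁵ + 15x⁴ + 265x³ - 795x² - 980x + 2940 = (-5x² - 20x + 125)(x³ - 7x² + 36) + (260x² - 260x - 1560)
  x³ - 7x² + 36 = ((1/260)x - 3/130)(260x² - 260x - 1560) + (0)
Last nonzero remainder: 260x² - 260x - 1560. Dividing through by 260 gives the monic gcd x² - x - 6.

-6 - x + x²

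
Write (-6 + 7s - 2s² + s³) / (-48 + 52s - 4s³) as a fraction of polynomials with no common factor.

(-6 + s - s²)/(-48 + 4s + 4s²)

Apply the Euclidean algorithm:
  s³ - 2s² + 7s - 6 = (-1/4)(-4s³ + 52s - 48) + (-2s² + 20s - 18)
  -4s³ + 52s - 48 = (2s + 20)(-2s² + 20s - 18) + (-312s + 312)
  -2s² + 20s - 18 = ((1/156)s - 3/52)(-312s + 312) + (0)
Last nonzero remainder: -312s + 312. Dividing through by -312 gives the monic gcd s - 1.
Cancel s - 1 from numerator and denominator to get the reduced form.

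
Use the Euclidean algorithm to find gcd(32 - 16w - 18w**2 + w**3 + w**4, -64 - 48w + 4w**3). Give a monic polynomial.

-8 - 2w + w**2

Euclidean algorithm in ℚ[w]:
  w**4 + w**3 - 18w**2 - 16w + 32 = ((1/4)w + 1/4)(4w**3 - 48w - 64) + (-6w**2 + 12w + 48)
  4w**3 - 48w - 64 = (-(2/3)w - 4/3)(-6w**2 + 12w + 48) + (0)
Last nonzero remainder: -6w**2 + 12w + 48. Dividing through by -6 gives the monic gcd w**2 - 2w - 8.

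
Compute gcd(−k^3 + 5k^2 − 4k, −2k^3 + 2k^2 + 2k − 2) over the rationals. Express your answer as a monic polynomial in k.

k − 1

Apply the Euclidean algorithm:
  −k^3 + 5k^2 − 4k = (1/2)(−2k^3 + 2k^2 + 2k − 2) + (4k^2 − 5k + 1)
  −2k^3 + 2k^2 + 2k − 2 = (−(1/2)k − 1/8)(4k^2 − 5k + 1) + ((15/8)k − 15/8)
  4k^2 − 5k + 1 = ((32/15)k − 8/15)((15/8)k − 15/8) + (0)
Last nonzero remainder: (15/8)k − 15/8. Dividing through by 15/8 gives the monic gcd k − 1.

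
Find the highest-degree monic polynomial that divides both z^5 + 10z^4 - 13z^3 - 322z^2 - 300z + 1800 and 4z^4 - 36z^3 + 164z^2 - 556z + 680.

z^2 - 7z + 10

Euclidean algorithm in ℚ[z]:
  z^5 + 10z^4 - 13z^3 - 322z^2 - 300z + 1800 = ((1/4)z + 19/4)(4z^4 - 36z^3 + 164z^2 - 556z + 680) + (117z^3 - 962z^2 + 2171z - 1430)
  4z^4 - 36z^3 + 164z^2 - 556z + 680 = ((4/117)z - 28/1053)(117z^3 - 962z^2 + 2171z - 1430) + ((5200/81)z^2 - (36400/81)z + 52000/81)
  117z^3 - 962z^2 + 2171z - 1430 = ((729/400)z - 891/400)((5200/81)z^2 - (36400/81)z + 52000/81) + (0)
Last nonzero remainder: (5200/81)z^2 - (36400/81)z + 52000/81. Dividing through by 5200/81 gives the monic gcd z^2 - 7z + 10.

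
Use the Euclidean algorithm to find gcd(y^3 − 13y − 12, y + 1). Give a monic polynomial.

By polynomial division,
  y^3 − 13y − 12 = (y^2 − y − 12)(y + 1) + (0)
The last nonzero remainder y + 1 is already monic.

y + 1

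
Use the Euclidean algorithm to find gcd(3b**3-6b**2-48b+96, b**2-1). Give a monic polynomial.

1

By polynomial division,
  3b**3-6b**2-48b+96 = (3b-6)(b**2-1) + (-45b+90)
  b**2-1 = (-(1/45)b-2/45)(-45b+90) + (3)
  -45b+90 = (-15b+30)(3) + (0)
The last nonzero remainder is the constant 3, so the polynomials are coprime and gcd = 1.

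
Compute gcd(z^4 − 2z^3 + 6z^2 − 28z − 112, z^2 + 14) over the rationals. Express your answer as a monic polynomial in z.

Euclidean algorithm in ℚ[z]:
  z^4 − 2z^3 + 6z^2 − 28z − 112 = (z^2 − 2z − 8)(z^2 + 14) + (0)
The last nonzero remainder z^2 + 14 is already monic.

z^2 + 14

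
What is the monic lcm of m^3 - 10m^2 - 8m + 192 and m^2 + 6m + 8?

Repeated division with remainder:
  m^3 - 10m^2 - 8m + 192 = (m - 16)(m^2 + 6m + 8) + (80m + 320)
  m^2 + 6m + 8 = ((1/80)m + 1/40)(80m + 320) + (0)
Last nonzero remainder: 80m + 320. Dividing through by 80 gives the monic gcd m + 4.
Then lcm(f, g) = f·g / gcd(f, g); expanding and making the result monic gives the answer.

m^4 - 8m^3 - 28m^2 + 176m + 384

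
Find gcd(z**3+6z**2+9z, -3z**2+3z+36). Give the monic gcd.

z+3

Repeated division with remainder:
  z**3+6z**2+9z = (-(1/3)z-7/3)(-3z**2+3z+36) + (28z+84)
  -3z**2+3z+36 = (-(3/28)z+3/7)(28z+84) + (0)
Last nonzero remainder: 28z+84. Dividing through by 28 gives the monic gcd z+3.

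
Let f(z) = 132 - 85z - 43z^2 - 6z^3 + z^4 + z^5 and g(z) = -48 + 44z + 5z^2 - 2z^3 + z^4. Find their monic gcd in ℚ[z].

-3 + 2z + z^2

Repeated division with remainder:
  z^5 + z^4 - 6z^3 - 43z^2 - 85z + 132 = (z + 3)(z^4 - 2z^3 + 5z^2 + 44z - 48) + (-5z^3 - 102z^2 - 169z + 276)
  z^4 - 2z^3 + 5z^2 + 44z - 48 = (-(1/5)z + 112/25)(-5z^3 - 102z^2 - 169z + 276) + ((10704/25)z^2 + (21408/25)z - 32112/25)
  -5z^3 - 102z^2 - 169z + 276 = (-(125/10704)z - 575/2676)((10704/25)z^2 + (21408/25)z - 32112/25) + (0)
Last nonzero remainder: (10704/25)z^2 + (21408/25)z - 32112/25. Dividing through by 10704/25 gives the monic gcd z^2 + 2z - 3.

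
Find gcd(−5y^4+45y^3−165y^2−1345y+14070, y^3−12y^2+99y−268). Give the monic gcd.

y^2−8y+67

Repeated division with remainder:
  −5y^4+45y^3−165y^2−1345y+14070 = (−5y−15)(y^3−12y^2+99y−268) + (150y^2−1200y+10050)
  y^3−12y^2+99y−268 = ((1/150)y−2/75)(150y^2−1200y+10050) + (0)
Last nonzero remainder: 150y^2−1200y+10050. Dividing through by 150 gives the monic gcd y^2−8y+67.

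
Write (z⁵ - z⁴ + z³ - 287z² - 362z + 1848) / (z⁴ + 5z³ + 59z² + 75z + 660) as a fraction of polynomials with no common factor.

(z³ - 6z² - 13z + 42)/(z² + 15)

Euclidean algorithm in ℚ[z]:
  z⁵ - z⁴ + z³ - 287z² - 362z + 1848 = (z - 6)(z⁴ + 5z³ + 59z² + 75z + 660) + (-28z³ - 8z² - 572z + 5808)
  z⁴ + 5z³ + 59z² + 75z + 660 = (-(1/28)z - 33/196)(-28z³ - 8z² - 572z + 5808) + ((1824/49)z² + (9120/49)z + 80256/49)
  -28z³ - 8z² - 572z + 5808 = (-(343/456)z + 539/152)((1824/49)z² + (9120/49)z + 80256/49) + (0)
Last nonzero remainder: (1824/49)z² + (9120/49)z + 80256/49. Dividing through by 1824/49 gives the monic gcd z² + 5z + 44.
Cancel z² + 5z + 44 from numerator and denominator to get the reduced form.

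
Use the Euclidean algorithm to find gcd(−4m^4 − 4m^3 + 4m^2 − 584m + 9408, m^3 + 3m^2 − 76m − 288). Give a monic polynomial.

m + 8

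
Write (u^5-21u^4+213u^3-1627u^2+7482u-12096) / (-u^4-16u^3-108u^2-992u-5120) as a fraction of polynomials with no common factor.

(-u^3+19u^2-111u+189)/(u^2+18u+80)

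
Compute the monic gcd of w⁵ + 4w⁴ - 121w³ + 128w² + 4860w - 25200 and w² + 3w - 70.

Apply the Euclidean algorithm:
  w⁵ + 4w⁴ - 121w³ + 128w² + 4860w - 25200 = (w³ + w² - 54w + 360)(w² + 3w - 70) + (0)
The last nonzero remainder w² + 3w - 70 is already monic.

w² + 3w - 70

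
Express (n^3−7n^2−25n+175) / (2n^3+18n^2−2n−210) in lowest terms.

(n^2−12n+35)/(2n^2+8n−42)

By polynomial division,
  n^3−7n^2−25n+175 = (1/2)(2n^3+18n^2−2n−210) + (−16n^2−24n+280)
  2n^3+18n^2−2n−210 = (−(1/8)n−15/16)(−16n^2−24n+280) + ((21/2)n+105/2)
  −16n^2−24n+280 = (−(32/21)n+16/3)((21/2)n+105/2) + (0)
Last nonzero remainder: (21/2)n+105/2. Dividing through by 21/2 gives the monic gcd n+5.
Cancel n+5 from numerator and denominator to get the reduced form.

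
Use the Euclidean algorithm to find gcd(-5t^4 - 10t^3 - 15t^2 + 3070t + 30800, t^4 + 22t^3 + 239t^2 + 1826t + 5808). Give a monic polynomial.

t^2 + 5t + 88

Apply the Euclidean algorithm:
  -5t^4 - 10t^3 - 15t^2 + 3070t + 30800 = (-5)(t^4 + 22t^3 + 239t^2 + 1826t + 5808) + (100t^3 + 1180t^2 + 12200t + 59840)
  t^4 + 22t^3 + 239t^2 + 1826t + 5808 = ((1/100)t + 51/500)(100t^3 + 1180t^2 + 12200t + 59840) + (-(84/25)t^2 - (84/5)t - 7392/25)
  100t^3 + 1180t^2 + 12200t + 59840 = (-(625/21)t - 4250/21)(-(84/25)t^2 - (84/5)t - 7392/25) + (0)
Last nonzero remainder: -(84/25)t^2 - (84/5)t - 7392/25. Dividing through by -84/25 gives the monic gcd t^2 + 5t + 88.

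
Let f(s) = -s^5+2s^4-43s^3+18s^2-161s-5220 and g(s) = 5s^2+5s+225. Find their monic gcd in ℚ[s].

By polynomial division,
  -s^5+2s^4-43s^3+18s^2-161s-5220 = (-(1/5)s^3+(3/5)s^2-(1/5)s-116/5)(5s^2+5s+225) + (0)
Last nonzero remainder: 5s^2+5s+225. Dividing through by 5 gives the monic gcd s^2+s+45.

s^2+s+45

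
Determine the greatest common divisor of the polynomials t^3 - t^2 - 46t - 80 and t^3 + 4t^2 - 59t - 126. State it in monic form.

t + 2

By polynomial division,
  t^3 - t^2 - 46t - 80 = (t^3 + 4t^2 - 59t - 126) + (-5t^2 + 13t + 46)
  t^3 + 4t^2 - 59t - 126 = (-(1/5)t - 33/25)(-5t^2 + 13t + 46) + (-(816/25)t - 1632/25)
  -5t^2 + 13t + 46 = ((125/816)t - 575/816)(-(816/25)t - 1632/25) + (0)
Last nonzero remainder: -(816/25)t - 1632/25. Dividing through by -816/25 gives the monic gcd t + 2.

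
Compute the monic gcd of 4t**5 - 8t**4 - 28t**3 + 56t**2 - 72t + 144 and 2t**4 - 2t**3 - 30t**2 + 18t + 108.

Apply the Euclidean algorithm:
  4t**5 - 8t**4 - 28t**3 + 56t**2 - 72t + 144 = (2t - 2)(2t**4 - 2t**3 - 30t**2 + 18t + 108) + (28t**3 - 40t**2 - 252t + 360)
  2t**4 - 2t**3 - 30t**2 + 18t + 108 = ((1/14)t + 3/98)(28t**3 - 40t**2 - 252t + 360) + (-(528/49)t**2 + 4752/49)
  28t**3 - 40t**2 - 252t + 360 = (-(343/132)t + 245/66)(-(528/49)t**2 + 4752/49) + (0)
Last nonzero remainder: -(528/49)t**2 + 4752/49. Dividing through by -528/49 gives the monic gcd t**2 - 9.

t**2 - 9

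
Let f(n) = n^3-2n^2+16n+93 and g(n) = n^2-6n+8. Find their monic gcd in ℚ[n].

1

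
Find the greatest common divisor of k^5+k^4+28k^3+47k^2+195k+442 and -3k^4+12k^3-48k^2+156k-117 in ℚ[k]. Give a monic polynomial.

k^2+13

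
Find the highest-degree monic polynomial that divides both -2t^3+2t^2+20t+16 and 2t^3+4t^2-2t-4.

t^2+3t+2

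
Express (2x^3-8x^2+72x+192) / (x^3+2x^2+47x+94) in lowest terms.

Repeated division with remainder:
  2x^3-8x^2+72x+192 = (2)(x^3+2x^2+47x+94) + (-12x^2-22x+4)
  x^3+2x^2+47x+94 = (-(1/12)x-1/72)(-12x^2-22x+4) + ((1693/36)x+1693/18)
  -12x^2-22x+4 = (-(432/1693)x+72/1693)((1693/36)x+1693/18) + (0)
Last nonzero remainder: (1693/36)x+1693/18. Dividing through by 1693/36 gives the monic gcd x+2.
Cancel x+2 from numerator and denominator to get the reduced form.

(2x^2-12x+96)/(x^2+47)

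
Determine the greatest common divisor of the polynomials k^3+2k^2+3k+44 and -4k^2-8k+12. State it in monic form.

Euclidean algorithm in ℚ[k]:
  k^3+2k^2+3k+44 = (-(1/4)k)(-4k^2-8k+12) + (6k+44)
  -4k^2-8k+12 = (-(2/3)k+32/9)(6k+44) + (-1300/9)
  6k+44 = (-(27/650)k-99/325)(-1300/9) + (0)
The last nonzero remainder is the constant -1300/9, so the polynomials are coprime and gcd = 1.

1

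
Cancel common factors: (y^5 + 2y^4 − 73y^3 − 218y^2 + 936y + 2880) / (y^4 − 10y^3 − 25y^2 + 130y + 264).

Repeated division with remainder:
  y^5 + 2y^4 − 73y^3 − 218y^2 + 936y + 2880 = (y + 12)(y^4 − 10y^3 − 25y^2 + 130y + 264) + (72y^3 − 48y^2 − 888y − 288)
  y^4 − 10y^3 − 25y^2 + 130y + 264 = ((1/72)y − 7/54)(72y^3 − 48y^2 − 888y − 288) + (−(170/9)y^2 + (170/9)y + 680/3)
  72y^3 − 48y^2 − 888y − 288 = (−(324/85)y − 108/85)(−(170/9)y^2 + (170/9)y + 680/3) + (0)
Last nonzero remainder: −(170/9)y^2 + (170/9)y + 680/3. Dividing through by −170/9 gives the monic gcd y^2 − y − 12.
Cancel y^2 − y − 12 from numerator and denominator to get the reduced form.

(y^3 + 3y^2 − 58y − 240)/(y^2 − 9y − 22)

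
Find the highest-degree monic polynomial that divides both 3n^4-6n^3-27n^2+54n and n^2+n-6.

Apply the Euclidean algorithm:
  3n^4-6n^3-27n^2+54n = (3n^2-9n)(n^2+n-6) + (0)
The last nonzero remainder n^2+n-6 is already monic.

n^2+n-6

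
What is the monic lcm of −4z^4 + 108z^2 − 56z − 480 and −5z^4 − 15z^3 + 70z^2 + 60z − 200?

Euclidean algorithm in ℚ[z]:
  −4z^4 + 108z^2 − 56z − 480 = (4/5)(−5z^4 − 15z^3 + 70z^2 + 60z − 200) + (12z^3 + 52z^2 − 104z − 320)
  −5z^4 − 15z^3 + 70z^2 + 60z − 200 = (−(5/12)z + 5/9)(12z^3 + 52z^2 − 104z − 320) + (−(20/9)z^2 − (140/9)z − 200/9)
  12z^3 + 52z^2 − 104z − 320 = (−(27/5)z + 72/5)(−(20/9)z^2 − (140/9)z − 200/9) + (0)
Last nonzero remainder: −(20/9)z^2 − (140/9)z − 200/9. Dividing through by −20/9 gives the monic gcd z^2 + 7z + 10.
Then lcm(f, g) = f·g / gcd(f, g); expanding and making the result monic gives the answer.

z^6 − 4z^5 − 23z^4 + 122z^3 − 44z^2 − 424z + 480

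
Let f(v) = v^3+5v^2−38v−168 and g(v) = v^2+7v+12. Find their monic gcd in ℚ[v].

Apply the Euclidean algorithm:
  v^3+5v^2−38v−168 = (v−2)(v^2+7v+12) + (−36v−144)
  v^2+7v+12 = (−(1/36)v−1/12)(−36v−144) + (0)
Last nonzero remainder: −36v−144. Dividing through by −36 gives the monic gcd v+4.

v+4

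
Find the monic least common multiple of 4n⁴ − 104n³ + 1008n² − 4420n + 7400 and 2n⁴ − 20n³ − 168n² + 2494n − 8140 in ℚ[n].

Euclidean algorithm in ℚ[n]:
  4n⁴ − 104n³ + 1008n² − 4420n + 7400 = (2)(2n⁴ − 20n³ − 168n² + 2494n − 8140) + (−64n³ + 1344n² − 9408n + 23680)
  2n⁴ − 20n³ − 168n² + 2494n − 8140 = (−(1/32)n − 11/32)(−64n³ + 1344n² − 9408n + 23680) + (0)
Last nonzero remainder: −64n³ + 1344n² − 9408n + 23680. Dividing through by −64 gives the monic gcd n³ − 21n² + 147n − 370.
Then lcm(f, g) = f·g / gcd(f, g); expanding and making the result monic gives the answer.

n⁵ − 15n⁴ − 34n³ + 1667n² − 10305n + 20350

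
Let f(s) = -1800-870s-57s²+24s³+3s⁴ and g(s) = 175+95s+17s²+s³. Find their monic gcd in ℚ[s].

Euclidean algorithm in ℚ[s]:
  3s⁴+24s³-57s²-870s-1800 = (3s-27)(s³+17s²+95s+175) + (117s²+1170s+2925)
  s³+17s²+95s+175 = ((1/117)s+7/117)(117s²+1170s+2925) + (0)
Last nonzero remainder: 117s²+1170s+2925. Dividing through by 117 gives the monic gcd s²+10s+25.

25+10s+s²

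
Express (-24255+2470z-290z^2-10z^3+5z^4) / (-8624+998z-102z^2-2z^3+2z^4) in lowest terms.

Repeated division with remainder:
  5z^4-10z^3-290z^2+2470z-24255 = (5/2)(2z^4-2z^3-102z^2+998z-8624) + (-5z^3-35z^2-25z-2695)
  2z^4-2z^3-102z^2+998z-8624 = (-(2/5)z+16/5)(-5z^3-35z^2-25z-2695) + (0)
Last nonzero remainder: -5z^3-35z^2-25z-2695. Dividing through by -5 gives the monic gcd z^3+7z^2+5z+539.
Cancel z^3+7z^2+5z+539 from numerator and denominator to get the reduced form.

(-45+5z)/(-16+2z)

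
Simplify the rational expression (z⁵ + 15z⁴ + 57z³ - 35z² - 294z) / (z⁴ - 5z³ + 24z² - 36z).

(z³ + 17z² + 91z + 147)/(z² - 3z + 18)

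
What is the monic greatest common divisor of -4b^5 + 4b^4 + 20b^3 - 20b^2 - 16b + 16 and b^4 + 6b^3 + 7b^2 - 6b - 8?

b^3 + 2b^2 - b - 2

Apply the Euclidean algorithm:
  -4b^5 + 4b^4 + 20b^3 - 20b^2 - 16b + 16 = (-4b + 28)(b^4 + 6b^3 + 7b^2 - 6b - 8) + (-120b^3 - 240b^2 + 120b + 240)
  b^4 + 6b^3 + 7b^2 - 6b - 8 = (-(1/120)b - 1/30)(-120b^3 - 240b^2 + 120b + 240) + (0)
Last nonzero remainder: -120b^3 - 240b^2 + 120b + 240. Dividing through by -120 gives the monic gcd b^3 + 2b^2 - b - 2.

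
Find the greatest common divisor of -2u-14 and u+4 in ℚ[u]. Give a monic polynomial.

1

Euclidean algorithm in ℚ[u]:
  -2u-14 = (-2)(u+4) + (-6)
  u+4 = (-(1/6)u-2/3)(-6) + (0)
The last nonzero remainder is the constant -6, so the polynomials are coprime and gcd = 1.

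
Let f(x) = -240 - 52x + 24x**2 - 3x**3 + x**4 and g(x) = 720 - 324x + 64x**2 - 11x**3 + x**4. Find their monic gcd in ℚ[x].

By polynomial division,
  x**4 - 3x**3 + 24x**2 - 52x - 240 = (x**4 - 11x**3 + 64x**2 - 324x + 720) + (8x**3 - 40x**2 + 272x - 960)
  x**4 - 11x**3 + 64x**2 - 324x + 720 = ((1/8)x - 3/4)(8x**3 - 40x**2 + 272x - 960) + (0)
Last nonzero remainder: 8x**3 - 40x**2 + 272x - 960. Dividing through by 8 gives the monic gcd x**3 - 5x**2 + 34x - 120.

-120 + 34x - 5x**2 + x**3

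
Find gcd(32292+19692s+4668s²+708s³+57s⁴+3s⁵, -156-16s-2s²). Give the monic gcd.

78+8s+s²

Euclidean algorithm in ℚ[s]:
  3s⁵+57s⁴+708s³+4668s²+19692s+32292 = (-(3/2)s³-(33/2)s²-105s-207)(-2s²-16s-156) + (0)
Last nonzero remainder: -2s²-16s-156. Dividing through by -2 gives the monic gcd s²+8s+78.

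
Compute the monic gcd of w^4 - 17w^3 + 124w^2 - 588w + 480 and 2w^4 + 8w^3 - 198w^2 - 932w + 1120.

w^2 - 11w + 10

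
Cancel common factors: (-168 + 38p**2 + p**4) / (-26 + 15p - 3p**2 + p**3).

By polynomial division,
  p**4 + 38p**2 - 168 = (p + 3)(p**3 - 3p**2 + 15p - 26) + (32p**2 - 19p - 90)
  p**3 - 3p**2 + 15p - 26 = ((1/32)p - 77/1024)(32p**2 - 19p - 90) + ((16777/1024)p - 16777/512)
  32p**2 - 19p - 90 = ((32768/16777)p + 46080/16777)((16777/1024)p - 16777/512) + (0)
Last nonzero remainder: (16777/1024)p - 16777/512. Dividing through by 16777/1024 gives the monic gcd p - 2.
Cancel p - 2 from numerator and denominator to get the reduced form.

(84 + 42p + 2p**2 + p**3)/(13 - p + p**2)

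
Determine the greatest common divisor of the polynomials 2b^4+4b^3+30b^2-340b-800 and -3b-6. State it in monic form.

b+2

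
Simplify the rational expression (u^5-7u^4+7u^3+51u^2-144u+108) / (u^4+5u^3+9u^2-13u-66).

(u^3-8u^2+21u-18)/(u^2+4u+11)

By polynomial division,
  u^5-7u^4+7u^3+51u^2-144u+108 = (u-12)(u^4+5u^3+9u^2-13u-66) + (58u^3+172u^2-234u-684)
  u^4+5u^3+9u^2-13u-66 = ((1/58)u+59/1682)(58u^3+172u^2-234u-684) + ((5888/841)u^2+(5888/841)u-35328/841)
  58u^3+172u^2-234u-684 = ((24389/2944)u+47937/2944)((5888/841)u^2+(5888/841)u-35328/841) + (0)
Last nonzero remainder: (5888/841)u^2+(5888/841)u-35328/841. Dividing through by 5888/841 gives the monic gcd u^2+u-6.
Cancel u^2+u-6 from numerator and denominator to get the reduced form.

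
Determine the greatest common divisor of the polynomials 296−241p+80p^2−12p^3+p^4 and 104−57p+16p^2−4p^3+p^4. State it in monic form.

Repeated division with remainder:
  p^4−12p^3+80p^2−241p+296 = (p^4−4p^3+16p^2−57p+104) + (−8p^3+64p^2−184p+192)
  p^4−4p^3+16p^2−57p+104 = (−(1/8)p−1/2)(−8p^3+64p^2−184p+192) + (25p^2−125p+200)
  −8p^3+64p^2−184p+192 = (−(8/25)p+24/25)(25p^2−125p+200) + (0)
Last nonzero remainder: 25p^2−125p+200. Dividing through by 25 gives the monic gcd p^2−5p+8.

8−5p+p^2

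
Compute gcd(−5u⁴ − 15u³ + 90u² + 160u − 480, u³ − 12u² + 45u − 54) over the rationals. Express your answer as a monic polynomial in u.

u − 3

Repeated division with remainder:
  −5u⁴ − 15u³ + 90u² + 160u − 480 = (−5u − 75)(u³ − 12u² + 45u − 54) + (−585u² + 3265u − 4530)
  u³ − 12u² + 45u − 54 = (−(1/585)u + 751/68445)(−585u² + 3265u − 4530) + ((19600/13689)u − 19600/4563)
  −585u² + 3265u − 4530 = (−(1601613/3920)u + 2067039/1960)((19600/13689)u − 19600/4563) + (0)
Last nonzero remainder: (19600/13689)u − 19600/4563. Dividing through by 19600/13689 gives the monic gcd u − 3.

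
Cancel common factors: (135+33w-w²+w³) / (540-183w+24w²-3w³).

(-3-w)/(-12+3w)

By polynomial division,
  w³-w²+33w+135 = (-1/3)(-3w³+24w²-183w+540) + (7w²-28w+315)
  -3w³+24w²-183w+540 = (-(3/7)w+12/7)(7w²-28w+315) + (0)
Last nonzero remainder: 7w²-28w+315. Dividing through by 7 gives the monic gcd w²-4w+45.
Cancel w²-4w+45 from numerator and denominator to get the reduced form.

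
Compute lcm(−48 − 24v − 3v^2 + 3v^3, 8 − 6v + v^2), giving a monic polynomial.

Euclidean algorithm in ℚ[v]:
  3v^3 − 3v^2 − 24v − 48 = (3v + 15)(v^2 − 6v + 8) + (42v − 168)
  v^2 − 6v + 8 = ((1/42)v − 1/21)(42v − 168) + (0)
Last nonzero remainder: 42v − 168. Dividing through by 42 gives the monic gcd v − 4.
Then lcm(f, g) = f·g / gcd(f, g); expanding and making the result monic gives the answer.

32 − 6v^2 − 3v^3 + v^4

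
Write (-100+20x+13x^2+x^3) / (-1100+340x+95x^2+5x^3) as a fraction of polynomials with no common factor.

Apply the Euclidean algorithm:
  x^3+13x^2+20x-100 = (1/5)(5x^3+95x^2+340x-1100) + (-6x^2-48x+120)
  5x^3+95x^2+340x-1100 = (-(5/6)x-55/6)(-6x^2-48x+120) + (0)
Last nonzero remainder: -6x^2-48x+120. Dividing through by -6 gives the monic gcd x^2+8x-20.
Cancel x^2+8x-20 from numerator and denominator to get the reduced form.

(5+x)/(55+5x)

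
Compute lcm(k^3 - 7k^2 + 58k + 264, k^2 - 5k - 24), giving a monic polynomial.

By polynomial division,
  k^3 - 7k^2 + 58k + 264 = (k - 2)(k^2 - 5k - 24) + (72k + 216)
  k^2 - 5k - 24 = ((1/72)k - 1/9)(72k + 216) + (0)
Last nonzero remainder: 72k + 216. Dividing through by 72 gives the monic gcd k + 3.
Then lcm(f, g) = f·g / gcd(f, g); expanding and making the result monic gives the answer.

k^4 - 15k^3 + 114k^2 - 200k - 2112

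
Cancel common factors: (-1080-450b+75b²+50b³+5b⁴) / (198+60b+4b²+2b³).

(-360-30b+35b²+5b³)/(66-2b+2b²)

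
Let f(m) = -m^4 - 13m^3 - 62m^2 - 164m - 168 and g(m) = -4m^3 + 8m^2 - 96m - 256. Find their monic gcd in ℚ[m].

m + 2

By polynomial division,
  -m^4 - 13m^3 - 62m^2 - 164m - 168 = ((1/4)m + 15/4)(-4m^3 + 8m^2 - 96m - 256) + (-68m^2 + 260m + 792)
  -4m^3 + 8m^2 - 96m - 256 = ((1/17)m + 31/289)(-68m^2 + 260m + 792) + (-(49268/289)m - 98536/289)
  -68m^2 + 260m + 792 = ((4913/12317)m - 28611/12317)(-(49268/289)m - 98536/289) + (0)
Last nonzero remainder: -(49268/289)m - 98536/289. Dividing through by -49268/289 gives the monic gcd m + 2.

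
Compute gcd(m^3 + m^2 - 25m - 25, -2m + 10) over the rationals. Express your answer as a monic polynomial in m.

m - 5

Apply the Euclidean algorithm:
  m^3 + m^2 - 25m - 25 = (-(1/2)m^2 - 3m - 5/2)(-2m + 10) + (0)
Last nonzero remainder: -2m + 10. Dividing through by -2 gives the monic gcd m - 5.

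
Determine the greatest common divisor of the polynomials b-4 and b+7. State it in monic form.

Apply the Euclidean algorithm:
  b-4 = (b+7) + (-11)
  b+7 = (-(1/11)b-7/11)(-11) + (0)
The last nonzero remainder is the constant -11, so the polynomials are coprime and gcd = 1.

1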